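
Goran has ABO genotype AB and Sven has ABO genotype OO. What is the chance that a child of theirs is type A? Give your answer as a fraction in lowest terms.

ABO cross AB × OO → offspring phenotypes: 1/2 A, 1/2 B.
So P(type A) = 1/2.

1/2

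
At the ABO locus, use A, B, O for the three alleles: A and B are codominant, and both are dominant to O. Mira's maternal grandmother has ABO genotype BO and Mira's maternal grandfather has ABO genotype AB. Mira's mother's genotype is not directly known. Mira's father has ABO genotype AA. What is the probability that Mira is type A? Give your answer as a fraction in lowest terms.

1/2

Mira's mother's ABO genotype from BO × AB: 1/4 AB, 1/4 AO, 1/4 BB, 1/4 BO.
Crossing each possibility with the father AA and summing P(type A): 1/4·1/2 + 1/4·1 + 1/4·0 + 1/4·1/2 = 1/2.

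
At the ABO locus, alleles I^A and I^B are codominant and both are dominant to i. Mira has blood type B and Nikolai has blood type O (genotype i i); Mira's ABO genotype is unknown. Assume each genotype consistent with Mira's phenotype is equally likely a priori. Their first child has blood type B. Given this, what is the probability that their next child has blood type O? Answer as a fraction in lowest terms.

Possible genotypes: Mira ∈ {I^B I^B, I^B i}; Nikolai ∈ {i i}.
Weight each parental genotype pair by prior × P(type-B child):
  I^B I^B × i i: posterior weight 2/3; P(next child type O) = 0.
  I^B i × i i: posterior weight 1/3; P(next child type O) = 1/2.
Weighted sum = 1/6.

1/6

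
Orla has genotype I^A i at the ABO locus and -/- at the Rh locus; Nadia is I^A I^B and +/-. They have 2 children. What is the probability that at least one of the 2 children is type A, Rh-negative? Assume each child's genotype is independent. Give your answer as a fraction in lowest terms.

ABO cross I^A i × I^A I^B → 1/2 A, 1/4 B, 1/4 AB.
Rh cross -/- × +/- → 1/2 Rh+, 1/2 Rh-; so P(type A, Rh-negative) = 1/2 × 1/2 = 1/4 per child.
P(none) = (3/4)^2 = 9/16; P(at least one) = 1 − 9/16 = 7/16.

7/16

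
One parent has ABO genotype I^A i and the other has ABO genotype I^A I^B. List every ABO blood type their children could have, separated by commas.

Gametes from I^A i × I^A I^B give offspring ABO genotypes I^A I^A, I^A I^B, I^A i, I^B i, i.e. phenotypes A, B, AB.

A, B, AB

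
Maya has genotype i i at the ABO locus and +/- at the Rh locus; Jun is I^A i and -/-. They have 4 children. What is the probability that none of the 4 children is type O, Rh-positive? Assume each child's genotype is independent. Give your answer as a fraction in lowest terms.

ABO cross i i × I^A i → 1/2 O, 1/2 A.
Rh cross +/- × -/- → 1/2 Rh+, 1/2 Rh-; so P(type O, Rh-positive) = 1/2 × 1/2 = 1/4 per child.
P(not type O, Rh-positive) = 3/4 for one child; (3/4)^4 = 81/256.

81/256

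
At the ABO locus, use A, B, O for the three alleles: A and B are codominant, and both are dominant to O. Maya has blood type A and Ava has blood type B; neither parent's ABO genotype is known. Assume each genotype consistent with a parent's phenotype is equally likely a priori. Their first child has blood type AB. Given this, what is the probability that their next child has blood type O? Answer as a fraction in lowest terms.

1/36

Possible genotypes: Maya ∈ {AA, AO}; Ava ∈ {BB, BO}.
Weight each parental genotype pair by prior × P(type-AB child):
  AA × BB: posterior weight 4/9; P(next child type O) = 0.
  AA × BO: posterior weight 2/9; P(next child type O) = 0.
  AO × BB: posterior weight 2/9; P(next child type O) = 0.
  AO × BO: posterior weight 1/9; P(next child type O) = 1/4.
Weighted sum = 1/36.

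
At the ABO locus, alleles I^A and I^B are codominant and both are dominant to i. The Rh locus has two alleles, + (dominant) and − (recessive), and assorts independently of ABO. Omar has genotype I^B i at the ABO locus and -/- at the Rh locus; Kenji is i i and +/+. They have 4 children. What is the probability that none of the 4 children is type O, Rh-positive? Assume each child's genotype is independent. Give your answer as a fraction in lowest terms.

ABO cross I^B i × i i → 1/2 O, 1/2 B.
Rh cross -/- × +/+ → 1 Rh+; so P(type O, Rh-positive) = 1/2 × 1 = 1/2 per child.
P(not type O, Rh-positive) = 1/2 for one child; (1/2)^4 = 1/16.

1/16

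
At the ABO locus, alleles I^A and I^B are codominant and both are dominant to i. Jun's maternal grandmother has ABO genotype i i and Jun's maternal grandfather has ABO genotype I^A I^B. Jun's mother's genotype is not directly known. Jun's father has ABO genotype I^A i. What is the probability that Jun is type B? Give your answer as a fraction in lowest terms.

1/8

Jun's mother's ABO genotype from i i × I^A I^B: 1/2 I^A i, 1/2 I^B i.
Crossing each possibility with the father I^A i and summing P(type B): 1/2·0 + 1/2·1/4 = 1/8.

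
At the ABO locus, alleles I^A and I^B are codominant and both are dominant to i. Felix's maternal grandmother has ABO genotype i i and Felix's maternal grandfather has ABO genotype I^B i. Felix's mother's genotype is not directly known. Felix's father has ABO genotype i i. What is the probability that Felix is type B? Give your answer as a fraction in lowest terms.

1/4

Felix's mother's ABO genotype from i i × I^B i: 1/2 I^B i, 1/2 i i.
Crossing each possibility with the father i i and summing P(type B): 1/2·1/2 + 1/2·0 = 1/4.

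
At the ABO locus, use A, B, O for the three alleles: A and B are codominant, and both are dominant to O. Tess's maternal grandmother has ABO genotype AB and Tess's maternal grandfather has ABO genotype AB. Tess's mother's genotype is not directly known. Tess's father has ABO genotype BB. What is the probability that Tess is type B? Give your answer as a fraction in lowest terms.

1/2

Tess's mother's ABO genotype from AB × AB: 1/4 AA, 1/2 AB, 1/4 BB.
Crossing each possibility with the father BB and summing P(type B): 1/4·0 + 1/2·1/2 + 1/4·1 = 1/2.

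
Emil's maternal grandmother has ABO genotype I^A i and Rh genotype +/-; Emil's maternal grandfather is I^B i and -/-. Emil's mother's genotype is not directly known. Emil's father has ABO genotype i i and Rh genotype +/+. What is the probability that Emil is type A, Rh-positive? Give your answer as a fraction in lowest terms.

1/4

Emil's mother's ABO genotype from I^A i × I^B i: 1/4 I^A I^B, 1/4 I^A i, 1/4 I^B i, 1/4 i i.
Crossing each possibility with the father i i and summing P(type A): 1/4·1/2 + 1/4·1/2 + 1/4·0 + 1/4·0 = 1/4.
Similarly for Rh via the mother's Rh distribution: P(Rh+) = 1.
Independent loci: 1/4 × 1 = 1/4.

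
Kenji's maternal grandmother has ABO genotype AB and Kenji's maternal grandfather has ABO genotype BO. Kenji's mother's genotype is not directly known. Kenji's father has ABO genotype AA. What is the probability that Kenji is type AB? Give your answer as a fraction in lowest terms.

1/2

Kenji's mother's ABO genotype from AB × BO: 1/4 AB, 1/4 AO, 1/4 BB, 1/4 BO.
Crossing each possibility with the father AA and summing P(type AB): 1/4·1/2 + 1/4·0 + 1/4·1 + 1/4·1/2 = 1/2.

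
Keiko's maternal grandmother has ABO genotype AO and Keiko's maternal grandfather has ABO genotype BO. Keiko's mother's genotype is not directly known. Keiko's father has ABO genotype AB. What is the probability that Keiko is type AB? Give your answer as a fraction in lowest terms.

1/4

Keiko's mother's ABO genotype from AO × BO: 1/4 AB, 1/4 AO, 1/4 BO, 1/4 OO.
Crossing each possibility with the father AB and summing P(type AB): 1/4·1/2 + 1/4·1/4 + 1/4·1/4 + 1/4·0 = 1/4.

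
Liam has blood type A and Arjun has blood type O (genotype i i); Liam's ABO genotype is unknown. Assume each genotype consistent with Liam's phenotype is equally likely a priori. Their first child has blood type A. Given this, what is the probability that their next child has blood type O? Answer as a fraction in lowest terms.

1/6

Possible genotypes: Liam ∈ {I^A I^A, I^A i}; Arjun ∈ {i i}.
Weight each parental genotype pair by prior × P(type-A child):
  I^A I^A × i i: posterior weight 2/3; P(next child type O) = 0.
  I^A i × i i: posterior weight 1/3; P(next child type O) = 1/2.
Weighted sum = 1/6.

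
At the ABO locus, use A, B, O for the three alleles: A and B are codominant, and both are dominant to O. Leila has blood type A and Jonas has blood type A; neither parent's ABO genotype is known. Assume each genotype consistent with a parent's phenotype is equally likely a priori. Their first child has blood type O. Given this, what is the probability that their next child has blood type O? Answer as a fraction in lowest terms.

1/4

Possible genotypes: Leila ∈ {AA, AO}; Jonas ∈ {AA, AO}.
Weight each parental genotype pair by prior × P(type-O child):
  AO × AO: posterior weight 1; P(next child type O) = 1/4.
Weighted sum = 1/4.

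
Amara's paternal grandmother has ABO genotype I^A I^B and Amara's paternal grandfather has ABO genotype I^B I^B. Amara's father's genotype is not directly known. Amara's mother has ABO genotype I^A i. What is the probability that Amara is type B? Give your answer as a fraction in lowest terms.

Amara's father's ABO genotype from I^A I^B × I^B I^B: 1/2 I^A I^B, 1/2 I^B I^B.
Crossing each possibility with the mother I^A i and summing P(type B): 1/2·1/4 + 1/2·1/2 = 3/8.

3/8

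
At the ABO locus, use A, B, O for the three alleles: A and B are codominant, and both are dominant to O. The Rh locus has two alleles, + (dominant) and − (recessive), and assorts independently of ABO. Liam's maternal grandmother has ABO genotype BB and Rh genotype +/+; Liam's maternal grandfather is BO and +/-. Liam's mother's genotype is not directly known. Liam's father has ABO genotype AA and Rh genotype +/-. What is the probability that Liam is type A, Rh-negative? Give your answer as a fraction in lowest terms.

Liam's mother's ABO genotype from BB × BO: 1/2 BB, 1/2 BO.
Crossing each possibility with the father AA and summing P(type A): 1/2·0 + 1/2·1/2 = 1/4.
Similarly for Rh via the mother's Rh distribution: P(Rh-) = 1/8.
Independent loci: 1/4 × 1/8 = 1/32.

1/32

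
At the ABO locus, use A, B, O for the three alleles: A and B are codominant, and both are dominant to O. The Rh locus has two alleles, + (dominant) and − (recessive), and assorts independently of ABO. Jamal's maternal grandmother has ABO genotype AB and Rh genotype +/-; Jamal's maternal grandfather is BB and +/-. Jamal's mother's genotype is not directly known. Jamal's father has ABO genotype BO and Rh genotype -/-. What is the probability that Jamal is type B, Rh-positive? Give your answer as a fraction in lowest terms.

3/8

Jamal's mother's ABO genotype from AB × BB: 1/2 AB, 1/2 BB.
Crossing each possibility with the father BO and summing P(type B): 1/2·1/2 + 1/2·1 = 3/4.
Similarly for Rh via the mother's Rh distribution: P(Rh+) = 1/2.
Independent loci: 3/4 × 1/2 = 3/8.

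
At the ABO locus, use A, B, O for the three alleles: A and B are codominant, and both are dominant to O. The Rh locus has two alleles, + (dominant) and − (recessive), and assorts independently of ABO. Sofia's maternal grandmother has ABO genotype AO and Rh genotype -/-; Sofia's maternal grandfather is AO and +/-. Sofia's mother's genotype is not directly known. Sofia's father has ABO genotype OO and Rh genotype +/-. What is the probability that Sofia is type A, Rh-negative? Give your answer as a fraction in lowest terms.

Sofia's mother's ABO genotype from AO × AO: 1/4 AA, 1/2 AO, 1/4 OO.
Crossing each possibility with the father OO and summing P(type A): 1/4·1 + 1/2·1/2 + 1/4·0 = 1/2.
Similarly for Rh via the mother's Rh distribution: P(Rh-) = 3/8.
Independent loci: 1/2 × 3/8 = 3/16.

3/16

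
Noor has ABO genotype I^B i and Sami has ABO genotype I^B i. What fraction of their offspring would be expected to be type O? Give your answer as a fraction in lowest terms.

1/4

ABO cross I^B i × I^B i → offspring phenotypes: 1/4 O, 3/4 B.
So P(type O) = 1/4.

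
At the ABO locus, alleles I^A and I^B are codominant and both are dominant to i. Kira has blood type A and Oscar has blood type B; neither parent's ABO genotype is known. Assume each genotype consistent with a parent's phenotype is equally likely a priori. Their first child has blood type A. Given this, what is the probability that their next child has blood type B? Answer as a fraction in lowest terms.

Possible genotypes: Kira ∈ {I^A I^A, I^A i}; Oscar ∈ {I^B I^B, I^B i}.
Weight each parental genotype pair by prior × P(type-A child):
  I^A I^A × I^B i: posterior weight 2/3; P(next child type B) = 0.
  I^A i × I^B i: posterior weight 1/3; P(next child type B) = 1/4.
Weighted sum = 1/12.

1/12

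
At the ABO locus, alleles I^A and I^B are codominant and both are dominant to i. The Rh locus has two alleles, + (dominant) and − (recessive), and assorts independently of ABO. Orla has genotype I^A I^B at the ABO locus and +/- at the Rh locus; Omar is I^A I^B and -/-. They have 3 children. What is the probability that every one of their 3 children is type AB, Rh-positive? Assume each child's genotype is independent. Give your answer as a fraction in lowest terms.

1/64

ABO cross I^A I^B × I^A I^B → 1/4 A, 1/4 B, 1/2 AB.
Rh cross +/- × -/- → 1/2 Rh+, 1/2 Rh-; so P(type AB, Rh-positive) = 1/2 × 1/2 = 1/4 per child.
All 3 independent: (1/4)^3 = 1/64.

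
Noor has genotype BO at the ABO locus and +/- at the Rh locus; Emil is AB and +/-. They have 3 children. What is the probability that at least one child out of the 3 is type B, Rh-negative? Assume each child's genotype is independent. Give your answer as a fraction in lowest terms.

169/512

ABO cross BO × AB → 1/4 A, 1/2 B, 1/4 AB.
Rh cross +/- × +/- → 3/4 Rh+, 1/4 Rh-; so P(type B, Rh-negative) = 1/2 × 1/4 = 1/8 per child.
P(none) = (7/8)^3 = 343/512; P(at least one) = 1 − 343/512 = 169/512.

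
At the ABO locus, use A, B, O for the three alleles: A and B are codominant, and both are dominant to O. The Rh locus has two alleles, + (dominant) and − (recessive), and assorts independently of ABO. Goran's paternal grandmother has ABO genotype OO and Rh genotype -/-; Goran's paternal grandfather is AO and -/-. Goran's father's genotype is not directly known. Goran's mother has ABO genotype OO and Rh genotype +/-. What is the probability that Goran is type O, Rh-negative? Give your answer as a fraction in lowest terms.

Goran's father's ABO genotype from OO × AO: 1/2 AO, 1/2 OO.
Crossing each possibility with the mother OO and summing P(type O): 1/2·1/2 + 1/2·1 = 3/4.
Similarly for Rh via the father's Rh distribution: P(Rh-) = 1/2.
Independent loci: 3/4 × 1/2 = 3/8.

3/8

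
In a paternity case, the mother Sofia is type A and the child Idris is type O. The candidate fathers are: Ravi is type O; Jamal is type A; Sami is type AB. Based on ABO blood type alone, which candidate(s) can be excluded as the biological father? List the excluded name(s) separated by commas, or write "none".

A candidate is excluded only if no genotype consistent with his phenotype could produce a type O child with a type A mother.
Sami (type AB): no genotype consistent with that phenotype can produce a type-O child with a type-A mother.

Sami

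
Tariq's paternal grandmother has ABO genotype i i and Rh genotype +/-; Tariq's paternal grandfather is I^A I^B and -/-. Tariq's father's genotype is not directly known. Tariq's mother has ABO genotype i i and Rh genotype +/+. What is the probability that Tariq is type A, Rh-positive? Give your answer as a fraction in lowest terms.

1/4

Tariq's father's ABO genotype from i i × I^A I^B: 1/2 I^A i, 1/2 I^B i.
Crossing each possibility with the mother i i and summing P(type A): 1/2·1/2 + 1/2·0 = 1/4.
Similarly for Rh via the father's Rh distribution: P(Rh+) = 1.
Independent loci: 1/4 × 1 = 1/4.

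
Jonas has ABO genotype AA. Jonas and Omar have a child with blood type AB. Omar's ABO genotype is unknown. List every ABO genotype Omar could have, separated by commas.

AB, BB, BO

For each candidate genotype of Omar, check whether crossing it with AA can produce every observed child phenotype.
  AA → possible child types {A} ✗
  AB → possible child types {A, AB} ✓
  AO → possible child types {A} ✗
  BB → possible child types {AB} ✓
  BO → possible child types {A, AB} ✓
  OO → possible child types {A} ✗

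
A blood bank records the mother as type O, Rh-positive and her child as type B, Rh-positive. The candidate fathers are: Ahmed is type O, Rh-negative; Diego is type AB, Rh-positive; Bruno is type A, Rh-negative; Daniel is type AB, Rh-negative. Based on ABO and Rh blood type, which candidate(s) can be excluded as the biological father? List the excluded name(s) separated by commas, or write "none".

Ahmed, Bruno

A candidate is excluded only if no genotype consistent with his phenotype could produce a type B, Rh-positive child with a type O, Rh-positive mother.
Ahmed (type O, Rh-): no genotype consistent with that phenotype can produce a type-B Rh+ child with a type-O mother.
Bruno (type A, Rh-): no genotype consistent with that phenotype can produce a type-B Rh+ child with a type-O mother.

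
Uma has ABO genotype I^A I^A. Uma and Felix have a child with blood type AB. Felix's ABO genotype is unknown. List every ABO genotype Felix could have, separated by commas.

For each candidate genotype of Felix, check whether crossing it with I^A I^A can produce every observed child phenotype.
  I^A I^A → possible child types {A} ✗
  I^A I^B → possible child types {A, AB} ✓
  I^A i → possible child types {A} ✗
  I^B I^B → possible child types {AB} ✓
  I^B i → possible child types {A, AB} ✓
  i i → possible child types {A} ✗

I^A I^B, I^B I^B, I^B i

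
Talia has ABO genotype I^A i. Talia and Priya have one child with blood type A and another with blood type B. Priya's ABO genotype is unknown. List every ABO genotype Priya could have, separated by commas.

For each candidate genotype of Priya, check whether crossing it with I^A i can produce every observed child phenotype.
  I^A I^A → possible child types {A} ✗
  I^A I^B → possible child types {A, B, AB} ✓
  I^A i → possible child types {O, A} ✗
  I^B I^B → possible child types {B, AB} ✗
  I^B i → possible child types {O, A, B, AB} ✓
  i i → possible child types {O, A} ✗

I^A I^B, I^B i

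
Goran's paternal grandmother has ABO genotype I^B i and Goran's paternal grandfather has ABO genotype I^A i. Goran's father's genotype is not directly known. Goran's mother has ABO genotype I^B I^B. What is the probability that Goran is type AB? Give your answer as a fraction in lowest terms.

1/4

Goran's father's ABO genotype from I^B i × I^A i: 1/4 I^A I^B, 1/4 I^A i, 1/4 I^B i, 1/4 i i.
Crossing each possibility with the mother I^B I^B and summing P(type AB): 1/4·1/2 + 1/4·1/2 + 1/4·0 + 1/4·0 = 1/4.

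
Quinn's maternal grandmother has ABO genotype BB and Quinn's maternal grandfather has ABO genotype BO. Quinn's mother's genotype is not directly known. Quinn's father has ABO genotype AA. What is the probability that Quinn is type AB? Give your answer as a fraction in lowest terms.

3/4

Quinn's mother's ABO genotype from BB × BO: 1/2 BB, 1/2 BO.
Crossing each possibility with the father AA and summing P(type AB): 1/2·1 + 1/2·1/2 = 3/4.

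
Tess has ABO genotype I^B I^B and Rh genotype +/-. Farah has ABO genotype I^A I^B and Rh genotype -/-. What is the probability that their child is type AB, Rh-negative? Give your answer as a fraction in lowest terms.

1/4

ABO cross I^B I^B × I^A I^B → offspring phenotypes: 1/2 B, 1/2 AB.
Rh cross +/- × -/- → 1/2 Rh+, 1/2 Rh-.
Independent loci: P(type AB, Rh-negative) = 1/2 × 1/2 = 1/4.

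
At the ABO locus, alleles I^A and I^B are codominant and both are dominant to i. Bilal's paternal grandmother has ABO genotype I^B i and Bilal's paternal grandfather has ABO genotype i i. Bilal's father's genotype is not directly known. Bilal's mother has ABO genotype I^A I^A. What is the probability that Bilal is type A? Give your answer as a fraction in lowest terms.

3/4

Bilal's father's ABO genotype from I^B i × i i: 1/2 I^B i, 1/2 i i.
Crossing each possibility with the mother I^A I^A and summing P(type A): 1/2·1/2 + 1/2·1 = 3/4.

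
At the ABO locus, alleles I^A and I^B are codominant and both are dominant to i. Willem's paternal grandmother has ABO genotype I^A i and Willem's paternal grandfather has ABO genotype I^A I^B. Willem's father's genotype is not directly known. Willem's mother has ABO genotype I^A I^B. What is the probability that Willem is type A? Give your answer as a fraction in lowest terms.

Willem's father's ABO genotype from I^A i × I^A I^B: 1/4 I^A I^A, 1/4 I^A I^B, 1/4 I^A i, 1/4 I^B i.
Crossing each possibility with the mother I^A I^B and summing P(type A): 1/4·1/2 + 1/4·1/4 + 1/4·1/2 + 1/4·1/4 = 3/8.

3/8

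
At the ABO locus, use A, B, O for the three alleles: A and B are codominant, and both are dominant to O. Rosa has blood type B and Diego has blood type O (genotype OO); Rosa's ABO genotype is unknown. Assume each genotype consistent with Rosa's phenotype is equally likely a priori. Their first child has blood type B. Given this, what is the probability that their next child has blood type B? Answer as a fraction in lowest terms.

5/6

Possible genotypes: Rosa ∈ {BB, BO}; Diego ∈ {OO}.
Weight each parental genotype pair by prior × P(type-B child):
  BB × OO: posterior weight 2/3; P(next child type B) = 1.
  BO × OO: posterior weight 1/3; P(next child type B) = 1/2.
Weighted sum = 5/6.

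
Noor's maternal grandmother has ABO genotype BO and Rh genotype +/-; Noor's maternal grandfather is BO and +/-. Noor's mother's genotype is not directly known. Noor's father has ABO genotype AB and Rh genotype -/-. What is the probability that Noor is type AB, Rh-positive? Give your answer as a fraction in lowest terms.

Noor's mother's ABO genotype from BO × BO: 1/4 BB, 1/2 BO, 1/4 OO.
Crossing each possibility with the father AB and summing P(type AB): 1/4·1/2 + 1/2·1/4 + 1/4·0 = 1/4.
Similarly for Rh via the mother's Rh distribution: P(Rh+) = 1/2.
Independent loci: 1/4 × 1/2 = 1/8.

1/8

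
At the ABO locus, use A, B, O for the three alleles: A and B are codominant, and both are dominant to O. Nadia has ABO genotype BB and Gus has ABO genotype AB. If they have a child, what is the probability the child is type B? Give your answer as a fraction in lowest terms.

ABO cross BB × AB → offspring phenotypes: 1/2 B, 1/2 AB.
So P(type B) = 1/2.

1/2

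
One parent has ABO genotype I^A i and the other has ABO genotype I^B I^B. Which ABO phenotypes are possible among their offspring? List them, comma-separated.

B, AB

Gametes from I^A i × I^B I^B give offspring ABO genotypes I^A I^B, I^B i, i.e. phenotypes B, AB.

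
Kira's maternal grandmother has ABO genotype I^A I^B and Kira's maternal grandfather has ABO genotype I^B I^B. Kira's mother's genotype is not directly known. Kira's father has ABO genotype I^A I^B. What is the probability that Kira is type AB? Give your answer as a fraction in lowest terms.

Kira's mother's ABO genotype from I^A I^B × I^B I^B: 1/2 I^A I^B, 1/2 I^B I^B.
Crossing each possibility with the father I^A I^B and summing P(type AB): 1/2·1/2 + 1/2·1/2 = 1/2.

1/2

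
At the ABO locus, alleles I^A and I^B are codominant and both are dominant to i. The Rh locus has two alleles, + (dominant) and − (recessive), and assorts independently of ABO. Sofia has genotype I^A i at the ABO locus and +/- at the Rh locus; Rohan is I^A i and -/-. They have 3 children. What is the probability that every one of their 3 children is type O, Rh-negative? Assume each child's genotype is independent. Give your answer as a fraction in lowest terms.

ABO cross I^A i × I^A i → 1/4 O, 3/4 A.
Rh cross +/- × -/- → 1/2 Rh+, 1/2 Rh-; so P(type O, Rh-negative) = 1/4 × 1/2 = 1/8 per child.
All 3 independent: (1/8)^3 = 1/512.

1/512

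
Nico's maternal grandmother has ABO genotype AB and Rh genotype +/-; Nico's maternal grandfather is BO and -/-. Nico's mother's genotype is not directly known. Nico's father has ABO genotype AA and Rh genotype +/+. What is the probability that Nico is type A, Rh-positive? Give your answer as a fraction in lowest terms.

Nico's mother's ABO genotype from AB × BO: 1/4 AB, 1/4 AO, 1/4 BB, 1/4 BO.
Crossing each possibility with the father AA and summing P(type A): 1/4·1/2 + 1/4·1 + 1/4·0 + 1/4·1/2 = 1/2.
Similarly for Rh via the mother's Rh distribution: P(Rh+) = 1.
Independent loci: 1/2 × 1 = 1/2.

1/2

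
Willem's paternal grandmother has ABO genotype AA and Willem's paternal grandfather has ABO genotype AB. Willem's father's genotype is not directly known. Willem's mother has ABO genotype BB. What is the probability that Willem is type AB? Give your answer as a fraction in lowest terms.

3/4

Willem's father's ABO genotype from AA × AB: 1/2 AA, 1/2 AB.
Crossing each possibility with the mother BB and summing P(type AB): 1/2·1 + 1/2·1/2 = 3/4.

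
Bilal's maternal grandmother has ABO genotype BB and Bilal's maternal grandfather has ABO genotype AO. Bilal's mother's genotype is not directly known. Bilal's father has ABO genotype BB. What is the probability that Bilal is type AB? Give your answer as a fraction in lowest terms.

1/4

Bilal's mother's ABO genotype from BB × AO: 1/2 AB, 1/2 BO.
Crossing each possibility with the father BB and summing P(type AB): 1/2·1/2 + 1/2·0 = 1/4.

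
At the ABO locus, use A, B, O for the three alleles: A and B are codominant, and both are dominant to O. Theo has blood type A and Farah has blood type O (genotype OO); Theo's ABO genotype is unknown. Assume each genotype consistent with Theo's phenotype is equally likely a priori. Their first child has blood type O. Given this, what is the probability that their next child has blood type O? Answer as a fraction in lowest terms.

1/2

Possible genotypes: Theo ∈ {AA, AO}; Farah ∈ {OO}.
Weight each parental genotype pair by prior × P(type-O child):
  AO × OO: posterior weight 1; P(next child type O) = 1/2.
Weighted sum = 1/2.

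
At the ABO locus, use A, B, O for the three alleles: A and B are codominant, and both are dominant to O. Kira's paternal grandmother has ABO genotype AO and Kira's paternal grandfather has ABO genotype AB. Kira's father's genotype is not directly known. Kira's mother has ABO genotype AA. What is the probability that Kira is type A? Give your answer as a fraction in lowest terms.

Kira's father's ABO genotype from AO × AB: 1/4 AA, 1/4 AB, 1/4 AO, 1/4 BO.
Crossing each possibility with the mother AA and summing P(type A): 1/4·1 + 1/4·1/2 + 1/4·1 + 1/4·1/2 = 3/4.

3/4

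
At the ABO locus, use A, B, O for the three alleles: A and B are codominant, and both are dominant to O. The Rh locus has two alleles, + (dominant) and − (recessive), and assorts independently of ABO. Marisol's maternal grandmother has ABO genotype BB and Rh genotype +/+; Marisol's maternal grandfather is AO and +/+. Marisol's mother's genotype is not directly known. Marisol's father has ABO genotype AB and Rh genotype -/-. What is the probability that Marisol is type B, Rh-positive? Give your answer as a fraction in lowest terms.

3/8

Marisol's mother's ABO genotype from BB × AO: 1/2 AB, 1/2 BO.
Crossing each possibility with the father AB and summing P(type B): 1/2·1/4 + 1/2·1/2 = 3/8.
Similarly for Rh via the mother's Rh distribution: P(Rh+) = 1.
Independent loci: 3/8 × 1 = 3/8.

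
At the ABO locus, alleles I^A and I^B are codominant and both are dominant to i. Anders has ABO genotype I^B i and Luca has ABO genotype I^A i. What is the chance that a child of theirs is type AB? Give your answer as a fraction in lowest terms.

1/4

ABO cross I^B i × I^A i → offspring phenotypes: 1/4 O, 1/4 A, 1/4 B, 1/4 AB.
So P(type AB) = 1/4.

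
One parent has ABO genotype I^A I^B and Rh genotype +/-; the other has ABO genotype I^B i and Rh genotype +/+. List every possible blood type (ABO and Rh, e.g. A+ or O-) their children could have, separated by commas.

Gametes from I^A I^B × I^B i give offspring ABO genotypes I^A I^B, I^A i, I^B I^B, I^B i, i.e. phenotypes A, B, AB.
Rh cross +/- × +/+ → phenotypes Rh+.
Combining independently: A+, B+, AB+.

A+, B+, AB+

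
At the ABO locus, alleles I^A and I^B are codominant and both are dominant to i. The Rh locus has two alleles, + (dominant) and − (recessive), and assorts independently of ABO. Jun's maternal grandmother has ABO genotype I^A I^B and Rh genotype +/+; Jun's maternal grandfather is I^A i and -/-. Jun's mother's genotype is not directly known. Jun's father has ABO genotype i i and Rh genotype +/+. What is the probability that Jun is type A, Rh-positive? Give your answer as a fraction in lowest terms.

Jun's mother's ABO genotype from I^A I^B × I^A i: 1/4 I^A I^A, 1/4 I^A I^B, 1/4 I^A i, 1/4 I^B i.
Crossing each possibility with the father i i and summing P(type A): 1/4·1 + 1/4·1/2 + 1/4·1/2 + 1/4·0 = 1/2.
Similarly for Rh via the mother's Rh distribution: P(Rh+) = 1.
Independent loci: 1/2 × 1 = 1/2.

1/2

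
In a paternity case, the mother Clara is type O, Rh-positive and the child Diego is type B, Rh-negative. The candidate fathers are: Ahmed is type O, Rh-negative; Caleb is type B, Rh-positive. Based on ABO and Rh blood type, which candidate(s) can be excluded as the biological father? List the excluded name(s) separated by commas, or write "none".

A candidate is excluded only if no genotype consistent with his phenotype could produce a type B, Rh-negative child with a type O, Rh-positive mother.
Ahmed (type O, Rh-): no genotype consistent with that phenotype can produce a type-B Rh- child with a type-O mother.

Ahmed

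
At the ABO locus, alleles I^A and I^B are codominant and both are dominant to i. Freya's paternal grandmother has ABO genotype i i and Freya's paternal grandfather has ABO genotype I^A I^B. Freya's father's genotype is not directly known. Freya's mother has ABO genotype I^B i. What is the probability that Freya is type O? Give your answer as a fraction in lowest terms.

1/4

Freya's father's ABO genotype from i i × I^A I^B: 1/2 I^A i, 1/2 I^B i.
Crossing each possibility with the mother I^B i and summing P(type O): 1/2·1/4 + 1/2·1/4 = 1/4.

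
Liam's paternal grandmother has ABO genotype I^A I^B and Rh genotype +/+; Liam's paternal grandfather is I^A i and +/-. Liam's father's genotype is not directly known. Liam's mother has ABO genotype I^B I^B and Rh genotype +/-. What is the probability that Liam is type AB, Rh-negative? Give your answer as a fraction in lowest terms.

1/16

Liam's father's ABO genotype from I^A I^B × I^A i: 1/4 I^A I^A, 1/4 I^A I^B, 1/4 I^A i, 1/4 I^B i.
Crossing each possibility with the mother I^B I^B and summing P(type AB): 1/4·1 + 1/4·1/2 + 1/4·1/2 + 1/4·0 = 1/2.
Similarly for Rh via the father's Rh distribution: P(Rh-) = 1/8.
Independent loci: 1/2 × 1/8 = 1/16.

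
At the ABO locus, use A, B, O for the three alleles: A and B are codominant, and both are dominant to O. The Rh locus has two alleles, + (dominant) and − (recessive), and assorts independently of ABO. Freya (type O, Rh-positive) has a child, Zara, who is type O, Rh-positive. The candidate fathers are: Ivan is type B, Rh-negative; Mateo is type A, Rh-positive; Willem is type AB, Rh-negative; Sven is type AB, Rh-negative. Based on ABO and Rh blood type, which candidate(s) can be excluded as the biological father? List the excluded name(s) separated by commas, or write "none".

Willem, Sven

A candidate is excluded only if no genotype consistent with his phenotype could produce a type O, Rh-positive child with a type O, Rh-positive mother.
Willem (type AB, Rh-): no genotype consistent with that phenotype can produce a type-O Rh+ child with a type-O mother.
Sven (type AB, Rh-): no genotype consistent with that phenotype can produce a type-O Rh+ child with a type-O mother.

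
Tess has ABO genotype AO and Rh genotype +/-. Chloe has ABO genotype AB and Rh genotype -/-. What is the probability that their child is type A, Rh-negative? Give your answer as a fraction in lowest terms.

ABO cross AO × AB → offspring phenotypes: 1/2 A, 1/4 B, 1/4 AB.
Rh cross +/- × -/- → 1/2 Rh+, 1/2 Rh-.
Independent loci: P(type A, Rh-negative) = 1/2 × 1/2 = 1/4.

1/4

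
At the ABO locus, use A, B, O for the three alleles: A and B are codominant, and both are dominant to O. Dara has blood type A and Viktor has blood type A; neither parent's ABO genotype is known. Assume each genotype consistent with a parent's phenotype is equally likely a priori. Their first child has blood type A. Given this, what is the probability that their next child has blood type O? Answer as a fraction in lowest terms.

Possible genotypes: Dara ∈ {AA, AO}; Viktor ∈ {AA, AO}.
Weight each parental genotype pair by prior × P(type-A child):
  AA × AA: posterior weight 4/15; P(next child type O) = 0.
  AA × AO: posterior weight 4/15; P(next child type O) = 0.
  AO × AA: posterior weight 4/15; P(next child type O) = 0.
  AO × AO: posterior weight 1/5; P(next child type O) = 1/4.
Weighted sum = 1/20.

1/20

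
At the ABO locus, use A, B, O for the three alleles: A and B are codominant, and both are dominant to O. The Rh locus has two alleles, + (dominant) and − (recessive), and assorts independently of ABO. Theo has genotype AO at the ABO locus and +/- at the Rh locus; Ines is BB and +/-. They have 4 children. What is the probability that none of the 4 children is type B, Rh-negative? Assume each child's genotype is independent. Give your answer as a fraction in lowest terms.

2401/4096

ABO cross AO × BB → 1/2 B, 1/2 AB.
Rh cross +/- × +/- → 3/4 Rh+, 1/4 Rh-; so P(type B, Rh-negative) = 1/2 × 1/4 = 1/8 per child.
P(not type B, Rh-negative) = 7/8 for one child; (7/8)^4 = 2401/4096.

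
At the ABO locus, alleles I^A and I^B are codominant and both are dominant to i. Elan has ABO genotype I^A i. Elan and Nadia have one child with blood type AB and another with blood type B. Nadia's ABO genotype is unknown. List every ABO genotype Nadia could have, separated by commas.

I^A I^B, I^B I^B, I^B i

For each candidate genotype of Nadia, check whether crossing it with I^A i can produce every observed child phenotype.
  I^A I^A → possible child types {A} ✗
  I^A I^B → possible child types {A, B, AB} ✓
  I^A i → possible child types {O, A} ✗
  I^B I^B → possible child types {B, AB} ✓
  I^B i → possible child types {O, A, B, AB} ✓
  i i → possible child types {O, A} ✗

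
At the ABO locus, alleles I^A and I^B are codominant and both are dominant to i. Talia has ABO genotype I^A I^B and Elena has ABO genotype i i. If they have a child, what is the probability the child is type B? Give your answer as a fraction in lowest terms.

1/2

ABO cross I^A I^B × i i → offspring phenotypes: 1/2 A, 1/2 B.
So P(type B) = 1/2.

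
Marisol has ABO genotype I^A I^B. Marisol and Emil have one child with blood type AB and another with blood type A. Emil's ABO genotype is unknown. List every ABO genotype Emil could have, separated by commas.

For each candidate genotype of Emil, check whether crossing it with I^A I^B can produce every observed child phenotype.
  I^A I^A → possible child types {A, AB} ✓
  I^A I^B → possible child types {A, B, AB} ✓
  I^A i → possible child types {A, B, AB} ✓
  I^B I^B → possible child types {B, AB} ✗
  I^B i → possible child types {A, B, AB} ✓
  i i → possible child types {A, B} ✗

I^A I^A, I^A I^B, I^A i, I^B i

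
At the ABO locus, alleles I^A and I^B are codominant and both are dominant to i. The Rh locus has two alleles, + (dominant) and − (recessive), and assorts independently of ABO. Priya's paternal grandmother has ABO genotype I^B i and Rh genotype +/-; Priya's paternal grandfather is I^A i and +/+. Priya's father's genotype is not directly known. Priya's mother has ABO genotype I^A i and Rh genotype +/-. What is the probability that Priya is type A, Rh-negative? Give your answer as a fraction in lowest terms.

1/16

Priya's father's ABO genotype from I^B i × I^A i: 1/4 I^A I^B, 1/4 I^A i, 1/4 I^B i, 1/4 i i.
Crossing each possibility with the mother I^A i and summing P(type A): 1/4·1/2 + 1/4·3/4 + 1/4·1/4 + 1/4·1/2 = 1/2.
Similarly for Rh via the father's Rh distribution: P(Rh-) = 1/8.
Independent loci: 1/2 × 1/8 = 1/16.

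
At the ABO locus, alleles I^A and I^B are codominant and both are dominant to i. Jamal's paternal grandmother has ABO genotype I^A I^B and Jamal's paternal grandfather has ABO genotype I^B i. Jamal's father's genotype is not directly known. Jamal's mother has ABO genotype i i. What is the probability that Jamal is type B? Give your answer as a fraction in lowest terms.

1/2

Jamal's father's ABO genotype from I^A I^B × I^B i: 1/4 I^A I^B, 1/4 I^A i, 1/4 I^B I^B, 1/4 I^B i.
Crossing each possibility with the mother i i and summing P(type B): 1/4·1/2 + 1/4·0 + 1/4·1 + 1/4·1/2 = 1/2.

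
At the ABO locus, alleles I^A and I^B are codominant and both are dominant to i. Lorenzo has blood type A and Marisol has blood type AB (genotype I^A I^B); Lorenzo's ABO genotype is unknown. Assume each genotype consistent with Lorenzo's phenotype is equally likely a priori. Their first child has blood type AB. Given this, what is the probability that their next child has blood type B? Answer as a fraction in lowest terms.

Possible genotypes: Lorenzo ∈ {I^A I^A, I^A i}; Marisol ∈ {I^A I^B}.
Weight each parental genotype pair by prior × P(type-AB child):
  I^A I^A × I^A I^B: posterior weight 2/3; P(next child type B) = 0.
  I^A i × I^A I^B: posterior weight 1/3; P(next child type B) = 1/4.
Weighted sum = 1/12.

1/12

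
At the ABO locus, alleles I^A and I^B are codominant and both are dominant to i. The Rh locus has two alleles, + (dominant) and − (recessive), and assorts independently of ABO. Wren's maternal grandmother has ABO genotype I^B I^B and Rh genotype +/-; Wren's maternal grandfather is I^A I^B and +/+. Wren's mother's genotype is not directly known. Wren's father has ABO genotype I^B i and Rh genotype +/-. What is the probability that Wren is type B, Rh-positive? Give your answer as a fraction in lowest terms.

21/32

Wren's mother's ABO genotype from I^B I^B × I^A I^B: 1/2 I^A I^B, 1/2 I^B I^B.
Crossing each possibility with the father I^B i and summing P(type B): 1/2·1/2 + 1/2·1 = 3/4.
Similarly for Rh via the mother's Rh distribution: P(Rh+) = 7/8.
Independent loci: 3/4 × 7/8 = 21/32.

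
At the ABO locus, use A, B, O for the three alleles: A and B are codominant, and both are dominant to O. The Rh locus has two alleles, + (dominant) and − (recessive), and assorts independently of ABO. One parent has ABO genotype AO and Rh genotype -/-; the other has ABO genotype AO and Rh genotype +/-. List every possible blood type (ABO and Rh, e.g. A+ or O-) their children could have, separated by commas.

Gametes from AO × AO give offspring ABO genotypes AA, AO, OO, i.e. phenotypes O, A.
Rh cross -/- × +/- → phenotypes Rh+, Rh-.
Combining independently: O+, O-, A+, A-.

O+, O-, A+, A-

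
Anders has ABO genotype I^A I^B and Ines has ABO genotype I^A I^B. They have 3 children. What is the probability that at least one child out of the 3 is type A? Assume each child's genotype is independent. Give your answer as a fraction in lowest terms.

ABO cross I^A I^B × I^A I^B → 1/4 A, 1/4 B, 1/2 AB.
So P(type A) = 1/4 per child.
P(none) = (3/4)^3 = 27/64; P(at least one) = 1 − 27/64 = 37/64.

37/64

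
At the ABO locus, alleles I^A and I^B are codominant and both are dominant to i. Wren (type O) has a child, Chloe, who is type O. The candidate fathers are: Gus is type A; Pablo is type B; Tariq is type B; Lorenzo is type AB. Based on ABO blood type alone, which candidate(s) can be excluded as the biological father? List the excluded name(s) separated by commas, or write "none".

A candidate is excluded only if no genotype consistent with his phenotype could produce a type O child with a type O mother.
Lorenzo (type AB): no genotype consistent with that phenotype can produce a type-O child with a type-O mother.

Lorenzo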